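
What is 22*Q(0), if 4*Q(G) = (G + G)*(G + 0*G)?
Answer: 0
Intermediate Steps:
Q(G) = G²/2 (Q(G) = ((G + G)*(G + 0*G))/4 = ((2*G)*(G + 0))/4 = ((2*G)*G)/4 = (2*G²)/4 = G²/2)
22*Q(0) = 22*((½)*0²) = 22*((½)*0) = 22*0 = 0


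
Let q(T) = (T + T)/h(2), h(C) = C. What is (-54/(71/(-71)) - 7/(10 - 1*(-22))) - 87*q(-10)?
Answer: 29561/32 ≈ 923.78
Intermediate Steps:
q(T) = T (q(T) = (T + T)/2 = (2*T)*(½) = T)
(-54/(71/(-71)) - 7/(10 - 1*(-22))) - 87*q(-10) = (-54/(71/(-71)) - 7/(10 - 1*(-22))) - 87*(-10) = (-54/(71*(-1/71)) - 7/(10 + 22)) + 870 = (-54/(-1) - 7/32) + 870 = (-54*(-1) - 7*1/32) + 870 = (54 - 7/32) + 870 = 1721/32 + 870 = 29561/32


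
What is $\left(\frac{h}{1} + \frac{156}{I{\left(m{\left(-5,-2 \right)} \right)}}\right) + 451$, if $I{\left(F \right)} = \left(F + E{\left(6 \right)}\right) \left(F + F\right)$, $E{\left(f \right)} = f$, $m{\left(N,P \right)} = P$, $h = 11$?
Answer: $\frac{1809}{4} \approx 452.25$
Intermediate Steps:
$I{\left(F \right)} = 2 F \left(6 + F\right)$ ($I{\left(F \right)} = \left(F + 6\right) \left(F + F\right) = \left(6 + F\right) 2 F = 2 F \left(6 + F\right)$)
$\left(\frac{h}{1} + \frac{156}{I{\left(m{\left(-5,-2 \right)} \right)}}\right) + 451 = \left(\frac{11}{1} + \frac{156}{2 \left(-2\right) \left(6 - 2\right)}\right) + 451 = \left(11 \cdot 1 + \frac{156}{2 \left(-2\right) 4}\right) + 451 = \left(11 + \frac{156}{-16}\right) + 451 = \left(11 + 156 \left(- \frac{1}{16}\right)\right) + 451 = \left(11 - \frac{39}{4}\right) + 451 = \frac{5}{4} + 451 = \frac{1809}{4}$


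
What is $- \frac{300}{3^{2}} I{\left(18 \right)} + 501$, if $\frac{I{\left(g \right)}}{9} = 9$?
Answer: $-2199$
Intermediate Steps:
$I{\left(g \right)} = 81$ ($I{\left(g \right)} = 9 \cdot 9 = 81$)
$- \frac{300}{3^{2}} I{\left(18 \right)} + 501 = - \frac{300}{3^{2}} \cdot 81 + 501 = - \frac{300}{9} \cdot 81 + 501 = \left(-300\right) \frac{1}{9} \cdot 81 + 501 = \left(- \frac{100}{3}\right) 81 + 501 = -2700 + 501 = -2199$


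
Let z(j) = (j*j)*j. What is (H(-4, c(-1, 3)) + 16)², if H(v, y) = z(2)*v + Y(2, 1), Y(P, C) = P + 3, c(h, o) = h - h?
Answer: 121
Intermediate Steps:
c(h, o) = 0
Y(P, C) = 3 + P
z(j) = j³ (z(j) = j²*j = j³)
H(v, y) = 5 + 8*v (H(v, y) = 2³*v + (3 + 2) = 8*v + 5 = 5 + 8*v)
(H(-4, c(-1, 3)) + 16)² = ((5 + 8*(-4)) + 16)² = ((5 - 32) + 16)² = (-27 + 16)² = (-11)² = 121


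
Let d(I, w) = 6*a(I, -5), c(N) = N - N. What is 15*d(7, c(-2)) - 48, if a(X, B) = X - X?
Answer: -48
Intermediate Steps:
a(X, B) = 0
c(N) = 0
d(I, w) = 0 (d(I, w) = 6*0 = 0)
15*d(7, c(-2)) - 48 = 15*0 - 48 = 0 - 48 = -48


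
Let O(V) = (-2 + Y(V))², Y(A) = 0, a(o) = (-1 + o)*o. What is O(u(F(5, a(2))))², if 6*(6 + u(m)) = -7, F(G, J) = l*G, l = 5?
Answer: 16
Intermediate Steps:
a(o) = o*(-1 + o)
F(G, J) = 5*G
u(m) = -43/6 (u(m) = -6 + (⅙)*(-7) = -6 - 7/6 = -43/6)
O(V) = 4 (O(V) = (-2 + 0)² = (-2)² = 4)
O(u(F(5, a(2))))² = 4² = 16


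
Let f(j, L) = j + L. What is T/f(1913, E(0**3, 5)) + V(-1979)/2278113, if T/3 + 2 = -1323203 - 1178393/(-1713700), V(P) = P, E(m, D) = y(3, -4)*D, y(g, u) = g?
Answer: -15497384369197158673/7526916334336800 ≈ -2058.9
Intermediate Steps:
E(m, D) = 3*D
f(j, L) = L + j
T = -6802725690321/1713700 (T = -6 + 3*(-1323203 - 1178393/(-1713700)) = -6 + 3*(-1323203 - 1178393*(-1/1713700)) = -6 + 3*(-1323203 + 1178393/1713700) = -6 + 3*(-2267571802707/1713700) = -6 - 6802715408121/1713700 = -6802725690321/1713700 ≈ -3.9696e+6)
T/f(1913, E(0**3, 5)) + V(-1979)/2278113 = -6802725690321/(1713700*(3*5 + 1913)) - 1979/2278113 = -6802725690321/(1713700*(15 + 1913)) - 1979*1/2278113 = -6802725690321/1713700/1928 - 1979/2278113 = -6802725690321/1713700*1/1928 - 1979/2278113 = -6802725690321/3304013600 - 1979/2278113 = -15497384369197158673/7526916334336800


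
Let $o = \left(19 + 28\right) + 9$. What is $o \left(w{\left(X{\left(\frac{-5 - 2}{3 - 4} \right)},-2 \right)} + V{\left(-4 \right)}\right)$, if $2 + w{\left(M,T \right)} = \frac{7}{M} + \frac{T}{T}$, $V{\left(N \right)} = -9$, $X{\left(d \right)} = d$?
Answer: $-504$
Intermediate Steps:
$w{\left(M,T \right)} = -1 + \frac{7}{M}$ ($w{\left(M,T \right)} = -2 + \left(\frac{7}{M} + \frac{T}{T}\right) = -2 + \left(\frac{7}{M} + 1\right) = -2 + \left(1 + \frac{7}{M}\right) = -1 + \frac{7}{M}$)
$o = 56$ ($o = 47 + 9 = 56$)
$o \left(w{\left(X{\left(\frac{-5 - 2}{3 - 4} \right)},-2 \right)} + V{\left(-4 \right)}\right) = 56 \left(\frac{7 - \frac{-5 - 2}{3 - 4}}{\left(-5 - 2\right) \frac{1}{3 - 4}} - 9\right) = 56 \left(\frac{7 - - \frac{7}{-1}}{\left(-7\right) \frac{1}{-1}} - 9\right) = 56 \left(\frac{7 - \left(-7\right) \left(-1\right)}{\left(-7\right) \left(-1\right)} - 9\right) = 56 \left(\frac{7 - 7}{7} - 9\right) = 56 \left(\frac{1}{7} \cdot 0 - 9\right) = 56 \left(0 - 9\right) = 56 \left(-9\right) = -504$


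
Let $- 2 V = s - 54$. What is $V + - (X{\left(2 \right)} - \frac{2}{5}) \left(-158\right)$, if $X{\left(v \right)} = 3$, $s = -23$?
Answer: $\frac{4493}{10} \approx 449.3$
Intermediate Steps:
$V = \frac{77}{2}$ ($V = - \frac{-23 - 54}{2} = \left(- \frac{1}{2}\right) \left(-77\right) = \frac{77}{2} \approx 38.5$)
$V + - (X{\left(2 \right)} - \frac{2}{5}) \left(-158\right) = \frac{77}{2} + - (3 - \frac{2}{5}) \left(-158\right) = \frac{77}{2} + \left(-1\right) \frac{13}{5} \left(-158\right) = \frac{77}{2} - - \frac{2054}{5} = \frac{77}{2} + \frac{2054}{5} = \frac{4493}{10}$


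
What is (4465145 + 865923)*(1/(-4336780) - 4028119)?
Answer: -23282194574763773707/1084195 ≈ -2.1474e+13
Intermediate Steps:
(4465145 + 865923)*(1/(-4336780) - 4028119) = 5331068*(-1/4336780 - 4028119) = 5331068*(-17469065916821/4336780) = -23282194574763773707/1084195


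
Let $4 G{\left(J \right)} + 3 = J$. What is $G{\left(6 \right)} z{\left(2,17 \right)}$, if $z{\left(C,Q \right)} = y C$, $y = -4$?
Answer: $-6$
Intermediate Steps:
$G{\left(J \right)} = - \frac{3}{4} + \frac{J}{4}$
$z{\left(C,Q \right)} = - 4 C$
$G{\left(6 \right)} z{\left(2,17 \right)} = \left(- \frac{3}{4} + \frac{1}{4} \cdot 6\right) \left(\left(-4\right) 2\right) = \left(- \frac{3}{4} + \frac{3}{2}\right) \left(-8\right) = \frac{3}{4} \left(-8\right) = -6$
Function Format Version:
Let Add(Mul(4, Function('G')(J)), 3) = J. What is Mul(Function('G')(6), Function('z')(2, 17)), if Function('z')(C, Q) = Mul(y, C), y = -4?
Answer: -6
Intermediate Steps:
Function('G')(J) = Add(Rational(-3, 4), Mul(Rational(1, 4), J))
Function('z')(C, Q) = Mul(-4, C)
Mul(Function('G')(6), Function('z')(2, 17)) = Mul(Add(Rational(-3, 4), Mul(Rational(1, 4), 6)), Mul(-4, 2)) = Mul(Add(Rational(-3, 4), Rational(3, 2)), -8) = Mul(Rational(3, 4), -8) = -6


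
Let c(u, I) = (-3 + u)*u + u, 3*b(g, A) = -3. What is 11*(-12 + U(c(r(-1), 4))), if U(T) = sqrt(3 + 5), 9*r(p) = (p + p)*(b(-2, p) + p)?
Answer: -132 + 22*sqrt(2) ≈ -100.89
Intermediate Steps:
b(g, A) = -1 (b(g, A) = (1/3)*(-3) = -1)
r(p) = 2*p*(-1 + p)/9 (r(p) = ((p + p)*(-1 + p))/9 = ((2*p)*(-1 + p))/9 = (2*p*(-1 + p))/9 = 2*p*(-1 + p)/9)
c(u, I) = u + u*(-3 + u) (c(u, I) = u*(-3 + u) + u = u + u*(-3 + u))
U(T) = 2*sqrt(2) (U(T) = sqrt(8) = 2*sqrt(2))
11*(-12 + U(c(r(-1), 4))) = 11*(-12 + 2*sqrt(2)) = -132 + 22*sqrt(2)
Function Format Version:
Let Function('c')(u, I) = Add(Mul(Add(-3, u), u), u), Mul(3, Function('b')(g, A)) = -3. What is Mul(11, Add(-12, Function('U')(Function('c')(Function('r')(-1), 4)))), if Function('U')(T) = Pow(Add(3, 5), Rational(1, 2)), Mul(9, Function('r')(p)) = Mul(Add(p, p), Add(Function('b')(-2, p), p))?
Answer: Add(-132, Mul(22, Pow(2, Rational(1, 2)))) ≈ -100.89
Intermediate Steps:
Function('b')(g, A) = -1 (Function('b')(g, A) = Mul(Rational(1, 3), -3) = -1)
Function('r')(p) = Mul(Rational(2, 9), p, Add(-1, p)) (Function('r')(p) = Mul(Rational(1, 9), Mul(Add(p, p), Add(-1, p))) = Mul(Rational(1, 9), Mul(Mul(2, p), Add(-1, p))) = Mul(Rational(1, 9), Mul(2, p, Add(-1, p))) = Mul(Rational(2, 9), p, Add(-1, p)))
Function('c')(u, I) = Add(u, Mul(u, Add(-3, u))) (Function('c')(u, I) = Add(Mul(u, Add(-3, u)), u) = Add(u, Mul(u, Add(-3, u))))
Function('U')(T) = Mul(2, Pow(2, Rational(1, 2))) (Function('U')(T) = Pow(8, Rational(1, 2)) = Mul(2, Pow(2, Rational(1, 2))))
Mul(11, Add(-12, Function('U')(Function('c')(Function('r')(-1), 4)))) = Mul(11, Add(-12, Mul(2, Pow(2, Rational(1, 2))))) = Add(-132, Mul(22, Pow(2, Rational(1, 2))))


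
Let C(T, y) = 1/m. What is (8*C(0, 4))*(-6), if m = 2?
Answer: -24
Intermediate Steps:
C(T, y) = 1/2
(8*C(0, 4))*(-6) = (8*(1/2))*(-6) = 4*(-6) = -24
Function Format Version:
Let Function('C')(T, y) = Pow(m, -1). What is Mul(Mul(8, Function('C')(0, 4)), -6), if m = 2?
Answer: -24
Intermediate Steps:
Function('C')(T, y) = Rational(1, 2) (Function('C')(T, y) = Pow(2, -1) = Rational(1, 2))
Mul(Mul(8, Function('C')(0, 4)), -6) = Mul(Mul(8, Rational(1, 2)), -6) = Mul(4, -6) = -24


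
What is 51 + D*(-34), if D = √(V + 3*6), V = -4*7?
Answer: 51 - 34*I*√10 ≈ 51.0 - 107.52*I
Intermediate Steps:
V = -28
D = I*√10 (D = √(-28 + 3*6) = √(-28 + 18) = √(-10) = I*√10 ≈ 3.1623*I)
51 + D*(-34) = 51 + (I*√10)*(-34) = 51 - 34*I*√10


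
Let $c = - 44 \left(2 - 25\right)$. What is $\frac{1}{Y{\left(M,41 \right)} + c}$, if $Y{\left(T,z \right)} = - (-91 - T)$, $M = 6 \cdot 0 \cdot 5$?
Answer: $\frac{1}{1103} \approx 0.00090662$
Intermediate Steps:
$M = 0$ ($M = 0 \cdot 5 = 0$)
$c = 1012$ ($c = \left(-44\right) \left(-23\right) = 1012$)
$Y{\left(T,z \right)} = 91 + T$
$\frac{1}{Y{\left(M,41 \right)} + c} = \frac{1}{\left(91 + 0\right) + 1012} = \frac{1}{91 + 1012} = \frac{1}{1103}$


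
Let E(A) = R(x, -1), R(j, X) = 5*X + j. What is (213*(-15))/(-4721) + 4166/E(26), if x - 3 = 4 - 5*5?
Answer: -19594201/108583 ≈ -180.45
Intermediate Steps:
x = -18 (x = 3 + (4 - 5*5) = 3 + (4 - 25) = 3 - 21 = -18)
R(j, X) = j + 5*X
E(A) = -23 (E(A) = -18 + 5*(-1) = -18 - 5 = -23)
(213*(-15))/(-4721) + 4166/E(26) = (213*(-15))/(-4721) + 4166/(-23) = -3195*(-1/4721) + 4166*(-1/23) = 3195/4721 - 4166/23 = -19594201/108583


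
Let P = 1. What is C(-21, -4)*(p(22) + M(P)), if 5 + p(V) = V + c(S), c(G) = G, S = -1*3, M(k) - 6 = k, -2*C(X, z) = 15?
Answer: -315/2 ≈ -157.50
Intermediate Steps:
C(X, z) = -15/2 (C(X, z) = -½*15 = -15/2)
M(k) = 6 + k
S = -3
p(V) = -8 + V (p(V) = -5 + (V - 3) = -5 + (-3 + V) = -8 + V)
C(-21, -4)*(p(22) + M(P)) = -15*((-8 + 22) + (6 + 1))/2 = -15*(14 + 7)/2 = -15/2*21 = -315/2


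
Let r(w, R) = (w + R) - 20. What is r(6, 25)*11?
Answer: 121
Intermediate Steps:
r(w, R) = -20 + R + w (r(w, R) = (R + w) - 20 = -20 + R + w)
r(6, 25)*11 = (-20 + 25 + 6)*11 = 11*11 = 121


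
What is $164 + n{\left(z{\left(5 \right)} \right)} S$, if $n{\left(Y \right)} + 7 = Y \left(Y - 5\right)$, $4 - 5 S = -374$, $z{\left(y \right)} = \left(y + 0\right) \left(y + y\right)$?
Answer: $\frac{848674}{5} \approx 1.6973 \cdot 10^{5}$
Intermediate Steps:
$z{\left(y \right)} = 2 y^{2}$ ($z{\left(y \right)} = y 2 y = 2 y^{2}$)
$S = \frac{378}{5}$ ($S = \frac{4}{5} - - \frac{374}{5} = \frac{4}{5} + \frac{374}{5} = \frac{378}{5} \approx 75.6$)
$n{\left(Y \right)} = -7 + Y \left(-5 + Y\right)$ ($n{\left(Y \right)} = -7 + Y \left(Y - 5\right) = -7 + Y \left(-5 + Y\right)$)
$164 + n{\left(z{\left(5 \right)} \right)} S = 164 + \left(-7 + \left(2 \cdot 5^{2}\right)^{2} - 5 \cdot 2 \cdot 5^{2}\right) \frac{378}{5} = 164 + \left(-7 + \left(2 \cdot 25\right)^{2} - 5 \cdot 2 \cdot 25\right) \frac{378}{5} = 164 + \left(-7 + 50^{2} - 250\right) \frac{378}{5} = 164 + \left(-7 + 2500 - 250\right) \frac{378}{5} = 164 + 2243 \cdot \frac{378}{5} = 164 + \frac{847854}{5} = \frac{848674}{5}$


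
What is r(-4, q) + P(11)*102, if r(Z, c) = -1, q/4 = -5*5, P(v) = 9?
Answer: 917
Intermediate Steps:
q = -100 (q = 4*(-5*5) = 4*(-25) = -100)
r(-4, q) + P(11)*102 = -1 + 9*102 = -1 + 918 = 917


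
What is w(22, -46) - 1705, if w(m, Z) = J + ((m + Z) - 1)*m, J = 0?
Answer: -2255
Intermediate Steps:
w(m, Z) = m*(-1 + Z + m) (w(m, Z) = 0 + ((m + Z) - 1)*m = 0 + ((Z + m) - 1)*m = 0 + (-1 + Z + m)*m = 0 + m*(-1 + Z + m) = m*(-1 + Z + m))
w(22, -46) - 1705 = 22*(-1 - 46 + 22) - 1705 = 22*(-25) - 1705 = -550 - 1705 = -2255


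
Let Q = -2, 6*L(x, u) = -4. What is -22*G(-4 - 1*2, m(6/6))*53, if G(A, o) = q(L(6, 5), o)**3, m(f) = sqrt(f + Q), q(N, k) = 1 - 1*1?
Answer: 0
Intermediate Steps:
L(x, u) = -2/3 (L(x, u) = (1/6)*(-4) = -2/3)
q(N, k) = 0 (q(N, k) = 1 - 1 = 0)
m(f) = sqrt(-2 + f) (m(f) = sqrt(f - 2) = sqrt(-2 + f))
G(A, o) = 0 (G(A, o) = 0**3 = 0)
-22*G(-4 - 1*2, m(6/6))*53 = -22*0*53 = 0*53 = 0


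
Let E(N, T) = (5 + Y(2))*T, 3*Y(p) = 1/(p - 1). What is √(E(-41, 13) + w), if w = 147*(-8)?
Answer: 2*I*√2490/3 ≈ 33.267*I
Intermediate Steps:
Y(p) = 1/(3*(-1 + p)) (Y(p) = 1/(3*(p - 1)) = 1/(3*(-1 + p)))
w = -1176
E(N, T) = 16*T/3 (E(N, T) = (5 + 1/(3*(-1 + 2)))*T = (5 + (⅓)/1)*T = (5 + (⅓)*1)*T = (5 + ⅓)*T = 16*T/3)
√(E(-41, 13) + w) = √((16/3)*13 - 1176) = √(208/3 - 1176) = √(-3320/3) = 2*I*√2490/3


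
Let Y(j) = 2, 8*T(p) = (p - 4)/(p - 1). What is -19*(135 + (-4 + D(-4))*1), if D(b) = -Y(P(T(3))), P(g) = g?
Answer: -2451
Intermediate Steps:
T(p) = (-4 + p)/(8*(-1 + p)) (T(p) = ((p - 4)/(p - 1))/8 = ((-4 + p)/(-1 + p))/8 = (-4 + p)/(8*(-1 + p)))
D(b) = -2 (D(b) = -1*2 = -2)
-19*(135 + (-4 + D(-4))*1) = -19*(135 + (-4 - 2)*1) = -19*(135 - 6*1) = -19*(135 - 6) = -19*129 = -2451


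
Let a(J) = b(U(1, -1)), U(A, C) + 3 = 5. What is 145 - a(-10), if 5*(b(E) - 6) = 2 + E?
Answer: 691/5 ≈ 138.20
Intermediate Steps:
U(A, C) = 2 (U(A, C) = -3 + 5 = 2)
b(E) = 32/5 + E/5 (b(E) = 6 + (2 + E)/5 = 6 + (⅖ + E/5) = 32/5 + E/5)
a(J) = 34/5 (a(J) = 32/5 + (⅕)*2 = 32/5 + ⅖ = 34/5)
145 - a(-10) = 145 - 1*34/5 = 145 - 34/5 = 691/5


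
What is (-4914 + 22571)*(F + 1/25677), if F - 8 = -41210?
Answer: -18680112846721/25677 ≈ -7.2750e+8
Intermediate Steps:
F = -41202 (F = 8 - 41210 = -41202)
(-4914 + 22571)*(F + 1/25677) = (-4914 + 22571)*(-41202 + 1/25677) = 17657*(-41202 + 1/25677) = 17657*(-1057943753/25677) = -18680112846721/25677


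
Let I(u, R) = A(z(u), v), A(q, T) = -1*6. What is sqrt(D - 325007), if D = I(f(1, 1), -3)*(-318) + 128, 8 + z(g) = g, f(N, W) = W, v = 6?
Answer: I*sqrt(322971) ≈ 568.31*I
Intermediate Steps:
z(g) = -8 + g
A(q, T) = -6
I(u, R) = -6
D = 2036 (D = -6*(-318) + 128 = 1908 + 128 = 2036)
sqrt(D - 325007) = sqrt(2036 - 325007) = sqrt(-322971) = I*sqrt(322971)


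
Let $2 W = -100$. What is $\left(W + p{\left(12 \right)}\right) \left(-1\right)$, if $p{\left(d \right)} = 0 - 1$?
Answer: $51$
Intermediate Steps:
$p{\left(d \right)} = -1$ ($p{\left(d \right)} = 0 - 1 = -1$)
$W = -50$ ($W = \frac{1}{2} \left(-100\right) = -50$)
$\left(W + p{\left(12 \right)}\right) \left(-1\right) = \left(-50 - 1\right) \left(-1\right) = \left(-51\right) \left(-1\right) = 51$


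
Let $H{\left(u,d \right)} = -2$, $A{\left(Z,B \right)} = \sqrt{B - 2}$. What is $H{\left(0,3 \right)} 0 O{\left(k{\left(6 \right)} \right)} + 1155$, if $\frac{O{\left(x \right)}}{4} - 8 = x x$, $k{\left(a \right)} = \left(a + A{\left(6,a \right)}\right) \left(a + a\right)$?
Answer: $1155$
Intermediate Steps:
$A{\left(Z,B \right)} = \sqrt{-2 + B}$
$k{\left(a \right)} = 2 a \left(a + \sqrt{-2 + a}\right)$ ($k{\left(a \right)} = \left(a + \sqrt{-2 + a}\right) \left(a + a\right) = \left(a + \sqrt{-2 + a}\right) 2 a = 2 a \left(a + \sqrt{-2 + a}\right)$)
$O{\left(x \right)} = 32 + 4 x^{2}$ ($O{\left(x \right)} = 32 + 4 x x = 32 + 4 x^{2}$)
$H{\left(0,3 \right)} 0 O{\left(k{\left(6 \right)} \right)} + 1155 = \left(-2\right) 0 \left(32 + 4 \left(2 \cdot 6 \left(6 + \sqrt{-2 + 6}\right)\right)^{2}\right) + 1155 = 0 \left(32 + 4 \left(2 \cdot 6 \left(6 + \sqrt{4}\right)\right)^{2}\right) + 1155 = 0 \left(32 + 4 \left(2 \cdot 6 \left(6 + 2\right)\right)^{2}\right) + 1155 = 0 \left(32 + 4 \left(2 \cdot 6 \cdot 8\right)^{2}\right) + 1155 = 0 \left(32 + 4 \cdot 96^{2}\right) + 1155 = 0 \left(32 + 4 \cdot 9216\right) + 1155 = 0 \left(32 + 36864\right) + 1155 = 0 \cdot 36896 + 1155 = 0 + 1155 = 1155$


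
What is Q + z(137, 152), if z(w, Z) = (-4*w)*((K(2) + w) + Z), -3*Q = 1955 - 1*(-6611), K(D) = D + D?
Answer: -490258/3 ≈ -1.6342e+5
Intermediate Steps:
K(D) = 2*D
Q = -8566/3 (Q = -(1955 - 1*(-6611))/3 = -(1955 + 6611)/3 = -1/3*8566 = -8566/3 ≈ -2855.3)
z(w, Z) = -4*w*(4 + Z + w) (z(w, Z) = (-4*w)*((2*2 + w) + Z) = (-4*w)*((4 + w) + Z) = (-4*w)*(4 + Z + w) = -4*w*(4 + Z + w))
Q + z(137, 152) = -8566/3 - 4*137*(4 + 152 + 137) = -8566/3 - 4*137*293 = -8566/3 - 160564 = -490258/3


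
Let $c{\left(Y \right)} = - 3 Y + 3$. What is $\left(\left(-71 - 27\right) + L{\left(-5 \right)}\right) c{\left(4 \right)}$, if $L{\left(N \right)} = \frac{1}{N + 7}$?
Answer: $\frac{1755}{2} \approx 877.5$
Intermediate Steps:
$c{\left(Y \right)} = 3 - 3 Y$
$L{\left(N \right)} = \frac{1}{7 + N}$
$\left(\left(-71 - 27\right) + L{\left(-5 \right)}\right) c{\left(4 \right)} = \left(\left(-71 - 27\right) + \frac{1}{7 - 5}\right) \left(3 - 12\right) = \left(-98 + \frac{1}{2}\right) \left(3 - 12\right) = \left(-98 + \frac{1}{2}\right) \left(-9\right) = \left(- \frac{195}{2}\right) \left(-9\right) = \frac{1755}{2}$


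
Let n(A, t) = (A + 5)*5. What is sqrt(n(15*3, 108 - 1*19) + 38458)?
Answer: 2*sqrt(9677) ≈ 196.74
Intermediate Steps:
n(A, t) = 25 + 5*A (n(A, t) = (5 + A)*5 = 25 + 5*A)
sqrt(n(15*3, 108 - 1*19) + 38458) = sqrt((25 + 5*(15*3)) + 38458) = sqrt((25 + 5*45) + 38458) = sqrt((25 + 225) + 38458) = sqrt(250 + 38458) = sqrt(38708) = 2*sqrt(9677)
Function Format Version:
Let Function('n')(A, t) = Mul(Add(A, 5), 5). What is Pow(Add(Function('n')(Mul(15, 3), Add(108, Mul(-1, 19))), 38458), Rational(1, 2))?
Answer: Mul(2, Pow(9677, Rational(1, 2))) ≈ 196.74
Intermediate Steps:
Function('n')(A, t) = Add(25, Mul(5, A)) (Function('n')(A, t) = Mul(Add(5, A), 5) = Add(25, Mul(5, A)))
Pow(Add(Function('n')(Mul(15, 3), Add(108, Mul(-1, 19))), 38458), Rational(1, 2)) = Pow(Add(Add(25, Mul(5, Mul(15, 3))), 38458), Rational(1, 2)) = Pow(Add(Add(25, Mul(5, 45)), 38458), Rational(1, 2)) = Pow(Add(Add(25, 225), 38458), Rational(1, 2)) = Pow(Add(250, 38458), Rational(1, 2)) = Pow(38708, Rational(1, 2)) = Mul(2, Pow(9677, Rational(1, 2)))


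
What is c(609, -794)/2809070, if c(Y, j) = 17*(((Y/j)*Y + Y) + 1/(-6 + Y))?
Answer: 1154942413/1344932152740 ≈ 0.00085874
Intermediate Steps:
c(Y, j) = 17*Y + 17/(-6 + Y) + 17*Y**2/j (c(Y, j) = 17*((Y**2/j + Y) + 1/(-6 + Y)) = 17*((Y + Y**2/j) + 1/(-6 + Y)) = 17*(Y + 1/(-6 + Y) + Y**2/j) = 17*Y + 17/(-6 + Y) + 17*Y**2/j)
c(609, -794)/2809070 = (17*(-794 + 609**3 - 6*609**2 - 794*609**2 - 6*609*(-794))/(-794*(-6 + 609)))/2809070 = (17*(-1/794)*(-794 + 225866529 - 6*370881 - 794*370881 + 2901276)/603)*(1/2809070) = (17*(-1/794)*(1/603)*(-794 + 225866529 - 2225286 - 294479514 + 2901276))*(1/2809070) = (17*(-1/794)*(1/603)*(-67937789))*(1/2809070) = (1154942413/478782)*(1/2809070) = 1154942413/1344932152740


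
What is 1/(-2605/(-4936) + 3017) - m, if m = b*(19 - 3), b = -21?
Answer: 5004562648/14894517 ≈ 336.00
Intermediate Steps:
m = -336 (m = -21*(19 - 3) = -21*16 = -336)
1/(-2605/(-4936) + 3017) - m = 1/(-2605/(-4936) + 3017) - 1*(-336) = 1/(-2605*(-1/4936) + 3017) + 336 = 1/(2605/4936 + 3017) + 336 = 1/(14894517/4936) + 336 = 4936/14894517 + 336 = 5004562648/14894517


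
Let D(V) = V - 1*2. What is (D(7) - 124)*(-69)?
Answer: 8211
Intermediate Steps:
D(V) = -2 + V (D(V) = V - 2 = -2 + V)
(D(7) - 124)*(-69) = ((-2 + 7) - 124)*(-69) = (5 - 124)*(-69) = -119*(-69) = 8211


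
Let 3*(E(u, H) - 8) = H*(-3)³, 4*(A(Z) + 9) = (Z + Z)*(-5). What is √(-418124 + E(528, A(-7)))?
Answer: I*√1672770/2 ≈ 646.68*I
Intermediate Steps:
A(Z) = -9 - 5*Z/2 (A(Z) = -9 + ((Z + Z)*(-5))/4 = -9 + ((2*Z)*(-5))/4 = -9 + (-10*Z)/4 = -9 - 5*Z/2)
E(u, H) = 8 - 9*H (E(u, H) = 8 + (H*(-3)³)/3 = 8 + (H*(-27))/3 = 8 + (-27*H)/3 = 8 - 9*H)
√(-418124 + E(528, A(-7))) = √(-418124 + (8 - 9*(-9 - 5/2*(-7)))) = √(-418124 + (8 - 9*(-9 + 35/2))) = √(-418124 + (8 - 9*17/2)) = √(-418124 + (8 - 153/2)) = √(-418124 - 137/2) = √(-836385/2) = I*√1672770/2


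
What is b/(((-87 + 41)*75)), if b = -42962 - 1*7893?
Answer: 10171/690 ≈ 14.741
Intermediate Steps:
b = -50855 (b = -42962 - 7893 = -50855)
b/(((-87 + 41)*75)) = -50855*1/(75*(-87 + 41)) = -50855/((-46*75)) = -50855/(-3450) = -50855*(-1/3450) = 10171/690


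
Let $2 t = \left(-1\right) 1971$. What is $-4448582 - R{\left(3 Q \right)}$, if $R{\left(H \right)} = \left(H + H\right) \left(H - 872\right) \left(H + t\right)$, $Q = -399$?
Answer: $10805879863$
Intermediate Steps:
$t = - \frac{1971}{2}$ ($t = \frac{\left(-1\right) 1971}{2} = \frac{1}{2} \left(-1971\right) = - \frac{1971}{2} \approx -985.5$)
$R{\left(H \right)} = 2 H \left(-872 + H\right) \left(- \frac{1971}{2} + H\right)$ ($R{\left(H \right)} = \left(H + H\right) \left(H - 872\right) \left(H - \frac{1971}{2}\right) = 2 H \left(-872 + H\right) \left(- \frac{1971}{2} + H\right)$)
$-4448582 - R{\left(3 Q \right)} = -4448582 - 3 \left(-399\right) \left(1718712 - 3715 \cdot 3 \left(-399\right) + 2 \left(3 \left(-399\right)\right)^{2}\right) = -4448582 - - 1197 \left(1718712 - -4446855 + 2 \left(-1197\right)^{2}\right) = -4448582 - - 1197 \left(1718712 + 4446855 + 2 \cdot 1432809\right) = -4448582 - - 1197 \left(1718712 + 4446855 + 2865618\right) = -4448582 - \left(-1197\right) 9031185 = -4448582 - -10810328445 = -4448582 + 10810328445 = 10805879863$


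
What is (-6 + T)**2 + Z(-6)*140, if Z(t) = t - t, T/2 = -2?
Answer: 100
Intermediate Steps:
T = -4 (T = 2*(-2) = -4)
Z(t) = 0
(-6 + T)**2 + Z(-6)*140 = (-6 - 4)**2 + 0*140 = (-10)**2 + 0 = 100 + 0 = 100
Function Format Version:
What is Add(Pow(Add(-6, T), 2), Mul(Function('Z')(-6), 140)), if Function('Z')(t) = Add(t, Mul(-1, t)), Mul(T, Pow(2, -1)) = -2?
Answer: 100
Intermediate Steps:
T = -4 (T = Mul(2, -2) = -4)
Function('Z')(t) = 0
Add(Pow(Add(-6, T), 2), Mul(Function('Z')(-6), 140)) = Add(Pow(Add(-6, -4), 2), Mul(0, 140)) = Add(Pow(-10, 2), 0) = Add(100, 0) = 100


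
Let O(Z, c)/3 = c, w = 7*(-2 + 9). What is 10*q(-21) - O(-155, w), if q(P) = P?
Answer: -357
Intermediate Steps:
w = 49 (w = 7*7 = 49)
O(Z, c) = 3*c
10*q(-21) - O(-155, w) = 10*(-21) - 3*49 = -210 - 1*147 = -210 - 147 = -357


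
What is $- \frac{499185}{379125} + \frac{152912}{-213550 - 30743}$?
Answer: $- \frac{3998225849}{2058168525} \approx -1.9426$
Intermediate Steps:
$- \frac{499185}{379125} + \frac{152912}{-213550 - 30743} = \left(-499185\right) \frac{1}{379125} + \frac{152912}{-244293} = - \frac{11093}{8425} + 152912 \left(- \frac{1}{244293}\right) = - \frac{11093}{8425} - \frac{152912}{244293} = - \frac{3998225849}{2058168525}$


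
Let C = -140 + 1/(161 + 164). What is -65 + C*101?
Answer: -4616524/325 ≈ -14205.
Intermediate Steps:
C = -45499/325 (C = -140 + 1/325 = -45499/325 ≈ -140.00)
-65 + C*101 = -65 - 45499/325*101 = -65 - 4595399/325 = -4616524/325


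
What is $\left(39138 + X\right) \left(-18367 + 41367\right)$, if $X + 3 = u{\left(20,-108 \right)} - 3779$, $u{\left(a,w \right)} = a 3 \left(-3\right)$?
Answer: $809048000$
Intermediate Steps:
$u{\left(a,w \right)} = - 9 a$ ($u{\left(a,w \right)} = 3 a \left(-3\right) = - 9 a$)
$X = -3962$ ($X = -3 - 3959 = -3962$)
$\left(39138 + X\right) \left(-18367 + 41367\right) = \left(39138 - 3962\right) \left(-18367 + 41367\right) = 35176 \cdot 23000 = 809048000$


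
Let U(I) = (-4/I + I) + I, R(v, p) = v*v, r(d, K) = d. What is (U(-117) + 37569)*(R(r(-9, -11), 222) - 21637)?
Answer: -94160897644/117 ≈ -8.0479e+8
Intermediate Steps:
R(v, p) = v**2
U(I) = -4/I + 2*I (U(I) = (I - 4/I) + I = -4/I + 2*I)
(U(-117) + 37569)*(R(r(-9, -11), 222) - 21637) = ((-4/(-117) + 2*(-117)) + 37569)*((-9)**2 - 21637) = ((-4*(-1/117) - 234) + 37569)*(81 - 21637) = ((4/117 - 234) + 37569)*(-21556) = (-27374/117 + 37569)*(-21556) = (4368199/117)*(-21556) = -94160897644/117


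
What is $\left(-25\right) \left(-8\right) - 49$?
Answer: $151$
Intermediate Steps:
$\left(-25\right) \left(-8\right) - 49 = 200 - 49 = 151$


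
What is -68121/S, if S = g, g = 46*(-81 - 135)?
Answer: 2523/368 ≈ 6.8560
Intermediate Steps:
g = -9936 (g = 46*(-216) = -9936)
S = -9936
-68121/S = -68121/(-9936) = -68121*(-1/9936) = 2523/368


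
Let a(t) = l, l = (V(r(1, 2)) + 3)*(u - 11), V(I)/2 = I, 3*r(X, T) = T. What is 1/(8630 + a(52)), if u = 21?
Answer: 3/26020 ≈ 0.00011530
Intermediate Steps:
r(X, T) = T/3
V(I) = 2*I
l = 130/3 (l = (2*((⅓)*2) + 3)*(21 - 11) = (2*(⅔) + 3)*10 = (4/3 + 3)*10 = (13/3)*10 = 130/3 ≈ 43.333)
a(t) = 130/3
1/(8630 + a(52)) = 1/(8630 + 130/3) = 1/(26020/3) = 3/26020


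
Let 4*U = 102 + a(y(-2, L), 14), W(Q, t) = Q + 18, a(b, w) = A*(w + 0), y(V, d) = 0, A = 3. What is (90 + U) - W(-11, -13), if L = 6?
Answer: 119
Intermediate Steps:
a(b, w) = 3*w (a(b, w) = 3*(w + 0) = 3*w)
W(Q, t) = 18 + Q
U = 36 (U = (102 + 3*14)/4 = (102 + 42)/4 = (¼)*144 = 36)
(90 + U) - W(-11, -13) = (90 + 36) - (18 - 11) = 126 - 1*7 = 126 - 7 = 119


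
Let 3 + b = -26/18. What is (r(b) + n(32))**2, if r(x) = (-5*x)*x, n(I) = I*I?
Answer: 5616603136/6561 ≈ 8.5606e+5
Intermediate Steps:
n(I) = I**2
b = -40/9 (b = -3 - 26/18 = -3 - 26*1/18 = -3 - 13/9 = -40/9 ≈ -4.4444)
r(x) = -5*x**2
(r(b) + n(32))**2 = (-5*(-40/9)**2 + 32**2)**2 = (-5*1600/81 + 1024)**2 = (-8000/81 + 1024)**2 = (74944/81)**2 = 5616603136/6561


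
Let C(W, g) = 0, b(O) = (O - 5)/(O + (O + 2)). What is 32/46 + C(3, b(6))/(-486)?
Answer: 16/23 ≈ 0.69565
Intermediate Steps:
b(O) = (-5 + O)/(2 + 2*O) (b(O) = (-5 + O)/(O + (2 + O)) = (-5 + O)/(2 + 2*O))
32/46 + C(3, b(6))/(-486) = 32/46 + 0/(-486) = 32*(1/46) + 0*(-1/486) = 16/23 + 0 = 16/23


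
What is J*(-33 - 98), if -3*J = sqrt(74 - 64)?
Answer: 131*sqrt(10)/3 ≈ 138.09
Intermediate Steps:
J = -sqrt(10)/3 (J = -sqrt(74 - 64)/3 = -sqrt(10)/3 ≈ -1.0541)
J*(-33 - 98) = (-sqrt(10)/3)*(-33 - 98) = -sqrt(10)/3*(-131) = 131*sqrt(10)/3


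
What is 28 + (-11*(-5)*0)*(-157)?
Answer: 28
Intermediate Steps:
28 + (-11*(-5)*0)*(-157) = 28 + (55*0)*(-157) = 28 + 0*(-157) = 28 + 0 = 28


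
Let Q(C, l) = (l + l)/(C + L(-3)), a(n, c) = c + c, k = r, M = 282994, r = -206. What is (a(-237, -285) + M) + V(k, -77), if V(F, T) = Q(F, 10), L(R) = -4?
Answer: 5930902/21 ≈ 2.8242e+5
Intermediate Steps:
k = -206
a(n, c) = 2*c
Q(C, l) = 2*l/(-4 + C) (Q(C, l) = (l + l)/(C - 4) = (2*l)/(-4 + C) = 2*l/(-4 + C))
V(F, T) = 20/(-4 + F) (V(F, T) = 2*10/(-4 + F) = 20/(-4 + F))
(a(-237, -285) + M) + V(k, -77) = (2*(-285) + 282994) + 20/(-4 - 206) = (-570 + 282994) + 20/(-210) = 282424 + 20*(-1/210) = 282424 - 2/21 = 5930902/21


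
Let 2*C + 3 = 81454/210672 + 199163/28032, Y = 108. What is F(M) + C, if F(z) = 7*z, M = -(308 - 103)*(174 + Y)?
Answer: -99574528866121/246064896 ≈ -4.0467e+5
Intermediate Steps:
M = -57810 (M = -(308 - 103)*(174 + 108) = -205*282 = -1*57810 = -57810)
C = 552598199/246064896 (C = -3/2 + (81454/210672 + 199163/28032)/2 = -3/2 + (81454*(1/210672) + 199163*(1/28032))/2 = -3/2 + (40727/105336 + 199163/28032)/2 = -3/2 + (½)*(921695543/123032448) = -3/2 + 921695543/246064896 = 552598199/246064896 ≈ 2.2457)
F(M) + C = 7*(-57810) + 552598199/246064896 = -404670 + 552598199/246064896 = -99574528866121/246064896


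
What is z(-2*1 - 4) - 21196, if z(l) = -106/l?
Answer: -63535/3 ≈ -21178.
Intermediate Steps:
z(-2*1 - 4) - 21196 = -106/(-2*1 - 4) - 21196 = -106/(-2 - 4) - 21196 = -106/(-6) - 21196 = -106*(-⅙) - 21196 = 53/3 - 21196 = -63535/3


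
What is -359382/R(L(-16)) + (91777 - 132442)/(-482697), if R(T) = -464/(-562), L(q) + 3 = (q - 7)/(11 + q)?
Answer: -8124299148349/18664284 ≈ -4.3529e+5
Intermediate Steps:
L(q) = -3 + (-7 + q)/(11 + q) (L(q) = -3 + (q - 7)/(11 + q) = -3 + (-7 + q)/(11 + q))
R(T) = 232/281 (R(T) = -464*(-1/562) = 232/281)
-359382/R(L(-16)) + (91777 - 132442)/(-482697) = -359382/232/281 + (91777 - 132442)/(-482697) = -359382*281/232 - 40665*(-1/482697) = -50493171/116 + 13555/160899 = -8124299148349/18664284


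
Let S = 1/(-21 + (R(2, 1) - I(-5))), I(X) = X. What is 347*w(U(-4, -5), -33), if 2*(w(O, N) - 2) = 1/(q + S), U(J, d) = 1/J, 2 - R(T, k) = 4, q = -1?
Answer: 10063/19 ≈ 529.63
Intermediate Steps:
R(T, k) = -2 (R(T, k) = 2 - 1*4 = 2 - 4 = -2)
S = -1/18 (S = 1/(-21 + (-2 - 1*(-5))) = 1/(-21 + (-2 + 5)) = 1/(-21 + 3) = 1/(-18) = -1/18 ≈ -0.055556)
w(O, N) = 29/19 (w(O, N) = 2 + 1/(2*(-1 - 1/18)) = 2 + 1/(2*(-19/18)) = 2 + (½)*(-18/19) = 2 - 9/19 = 29/19)
347*w(U(-4, -5), -33) = 347*(29/19) = 10063/19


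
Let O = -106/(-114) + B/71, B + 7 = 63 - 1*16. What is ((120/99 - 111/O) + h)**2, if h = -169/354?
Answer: 2999692282845900625/553728762599364 ≈ 5417.3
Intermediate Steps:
B = 40 (B = -7 + (63 - 1*16) = -7 + (63 - 16) = -7 + 47 = 40)
h = -169/354 (h = -169*1/354 = -169/354 ≈ -0.47740)
O = 6043/4047 (O = -106/(-114) + 40/71 = -106*(-1/114) + 40*(1/71) = 53/57 + 40/71 = 6043/4047 ≈ 1.4932)
((120/99 - 111/O) + h)**2 = ((120/99 - 111/6043/4047) - 169/354)**2 = ((120*(1/99) - 111*4047/6043) - 169/354)**2 = ((40/33 - 449217/6043) - 169/354)**2 = (-14582441/199419 - 169/354)**2 = (-1731961975/23531442)**2 = 2999692282845900625/553728762599364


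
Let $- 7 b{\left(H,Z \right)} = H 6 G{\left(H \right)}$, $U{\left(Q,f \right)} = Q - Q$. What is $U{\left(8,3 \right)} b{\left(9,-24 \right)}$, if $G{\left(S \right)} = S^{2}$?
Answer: $0$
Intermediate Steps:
$U{\left(Q,f \right)} = 0$
$b{\left(H,Z \right)} = - \frac{6 H^{3}}{7}$ ($b{\left(H,Z \right)} = - \frac{H 6 H^{2}}{7} = - \frac{6 H H^{2}}{7} = - \frac{6 H^{3}}{7}$)
$U{\left(8,3 \right)} b{\left(9,-24 \right)} = 0 \left(- \frac{6 \cdot 9^{3}}{7}\right) = 0 \left(\left(- \frac{6}{7}\right) 729\right) = 0 \left(- \frac{4374}{7}\right) = 0$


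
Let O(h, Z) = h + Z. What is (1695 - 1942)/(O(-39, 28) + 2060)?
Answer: -247/2049 ≈ -0.12055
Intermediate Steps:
O(h, Z) = Z + h
(1695 - 1942)/(O(-39, 28) + 2060) = (1695 - 1942)/((28 - 39) + 2060) = -247/(-11 + 2060) = -247/2049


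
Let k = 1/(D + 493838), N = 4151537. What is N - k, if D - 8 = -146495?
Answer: 1442040528486/347351 ≈ 4.1515e+6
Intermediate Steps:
D = -146487 (D = 8 - 146495 = -146487)
k = 1/347351 (k = 1/(-146487 + 493838) = 1/347351 ≈ 2.8789e-6)
N - k = 4151537 - 1*1/347351 = 4151537 - 1/347351 = 1442040528486/347351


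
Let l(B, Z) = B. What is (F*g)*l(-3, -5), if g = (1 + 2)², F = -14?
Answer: 378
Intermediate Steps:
g = 9 (g = 3² = 9)
(F*g)*l(-3, -5) = -14*9*(-3) = -126*(-3) = 378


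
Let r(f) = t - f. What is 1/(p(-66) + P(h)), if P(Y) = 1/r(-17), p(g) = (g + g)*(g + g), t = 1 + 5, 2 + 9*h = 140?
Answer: 23/400753 ≈ 5.7392e-5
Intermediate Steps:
h = 46/3 (h = -2/9 + (⅑)*140 = -2/9 + 140/9 = 46/3 ≈ 15.333)
t = 6
p(g) = 4*g² (p(g) = (2*g)*(2*g) = 4*g²)
r(f) = 6 - f
P(Y) = 1/23 (P(Y) = 1/(6 - 1*(-17)) = 1/(6 + 17) = 1/23)
1/(p(-66) + P(h)) = 1/(4*(-66)² + 1/23) = 1/(4*4356 + 1/23) = 1/(17424 + 1/23) = 1/(400753/23) = 23/400753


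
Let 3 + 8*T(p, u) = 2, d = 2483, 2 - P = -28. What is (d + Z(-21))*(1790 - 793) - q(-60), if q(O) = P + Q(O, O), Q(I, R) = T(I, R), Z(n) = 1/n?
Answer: 415879573/168 ≈ 2.4755e+6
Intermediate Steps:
P = 30 (P = 2 - 1*(-28) = 2 + 28 = 30)
T(p, u) = -1/8 (T(p, u) = -3/8 + (1/8)*2 = -3/8 + 1/4 = -1/8)
Q(I, R) = -1/8
q(O) = 239/8 (q(O) = 30 - 1/8 = 239/8)
(d + Z(-21))*(1790 - 793) - q(-60) = (2483 + 1/(-21))*(1790 - 793) - 1*239/8 = (2483 - 1/21)*997 - 239/8 = (52142/21)*997 - 239/8 = 51985574/21 - 239/8 = 415879573/168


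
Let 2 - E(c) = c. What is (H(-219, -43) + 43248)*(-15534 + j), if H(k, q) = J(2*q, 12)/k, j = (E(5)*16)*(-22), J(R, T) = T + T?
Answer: -45708435888/73 ≈ -6.2614e+8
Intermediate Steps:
E(c) = 2 - c
J(R, T) = 2*T
j = 1056 (j = ((2 - 1*5)*16)*(-22) = ((2 - 5)*16)*(-22) = -3*16*(-22) = -48*(-22) = 1056)
H(k, q) = 24/k (H(k, q) = (2*12)/k = 24/k)
(H(-219, -43) + 43248)*(-15534 + j) = (24/(-219) + 43248)*(-15534 + 1056) = (24*(-1/219) + 43248)*(-14478) = (-8/73 + 43248)*(-14478) = (3157096/73)*(-14478) = -45708435888/73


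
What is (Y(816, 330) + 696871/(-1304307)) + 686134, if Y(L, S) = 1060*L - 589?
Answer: 2022333828164/1304307 ≈ 1.5505e+6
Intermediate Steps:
Y(L, S) = -589 + 1060*L
(Y(816, 330) + 696871/(-1304307)) + 686134 = ((-589 + 1060*816) + 696871/(-1304307)) + 686134 = ((-589 + 864960) + 696871*(-1/1304307)) + 686134 = (864371 - 696871/1304307) + 686134 = 1127404449026/1304307 + 686134 = 2022333828164/1304307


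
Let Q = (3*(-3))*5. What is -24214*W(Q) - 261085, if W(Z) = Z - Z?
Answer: -261085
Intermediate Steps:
Q = -45 (Q = -9*5 = -45)
W(Z) = 0
-24214*W(Q) - 261085 = -24214*0 - 261085 = 0 - 261085 = -261085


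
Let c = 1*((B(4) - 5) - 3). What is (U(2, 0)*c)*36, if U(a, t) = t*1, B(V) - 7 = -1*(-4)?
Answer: 0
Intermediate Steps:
B(V) = 11 (B(V) = 7 - 1*(-4) = 7 + 4 = 11)
U(a, t) = t
c = 3 (c = 1*((11 - 5) - 3) = 1*(6 - 3) = 1*3 = 3)
(U(2, 0)*c)*36 = (0*3)*36 = 0*36 = 0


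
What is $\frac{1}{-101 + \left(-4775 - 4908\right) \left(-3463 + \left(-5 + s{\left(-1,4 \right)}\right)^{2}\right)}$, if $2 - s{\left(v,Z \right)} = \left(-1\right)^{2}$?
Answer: $\frac{1}{33377200} \approx 2.9961 \cdot 10^{-8}$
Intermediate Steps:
$s{\left(v,Z \right)} = 1$ ($s{\left(v,Z \right)} = 2 - \left(-1\right)^{2} = 2 - 1 = 1$)
$\frac{1}{-101 + \left(-4775 - 4908\right) \left(-3463 + \left(-5 + s{\left(-1,4 \right)}\right)^{2}\right)} = \frac{1}{-101 + \left(-4775 - 4908\right) \left(-3463 + \left(-5 + 1\right)^{2}\right)} = \frac{1}{-101 - 9683 \left(-3463 + \left(-4\right)^{2}\right)} = \frac{1}{-101 - 9683 \left(-3463 + 16\right)} = \frac{1}{-101 - -33377301} = \frac{1}{-101 + 33377301} = \frac{1}{33377200}$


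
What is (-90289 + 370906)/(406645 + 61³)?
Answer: 280617/633626 ≈ 0.44287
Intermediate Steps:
(-90289 + 370906)/(406645 + 61³) = 280617/(406645 + 226981) = 280617/633626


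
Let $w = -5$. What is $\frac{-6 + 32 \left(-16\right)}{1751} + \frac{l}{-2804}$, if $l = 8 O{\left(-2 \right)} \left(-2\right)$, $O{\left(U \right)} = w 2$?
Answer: $- \frac{433158}{1227451} \approx -0.35289$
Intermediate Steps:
$O{\left(U \right)} = -10$ ($O{\left(U \right)} = \left(-5\right) 2 = -10$)
$l = 160$ ($l = 8 \left(-10\right) \left(-2\right) = \left(-80\right) \left(-2\right) = 160$)
$\frac{-6 + 32 \left(-16\right)}{1751} + \frac{l}{-2804} = \frac{-6 + 32 \left(-16\right)}{1751} + \frac{160}{-2804} = \left(-6 - 512\right) \frac{1}{1751} + 160 \left(- \frac{1}{2804}\right) = \left(-518\right) \frac{1}{1751} - \frac{40}{701} = - \frac{518}{1751} - \frac{40}{701} = - \frac{433158}{1227451}$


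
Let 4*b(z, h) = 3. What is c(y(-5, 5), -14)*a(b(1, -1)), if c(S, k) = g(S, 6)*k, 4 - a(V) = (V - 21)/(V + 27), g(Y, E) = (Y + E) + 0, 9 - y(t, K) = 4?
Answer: -26950/37 ≈ -728.38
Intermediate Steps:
b(z, h) = ¾ (b(z, h) = (¼)*3 = ¾)
y(t, K) = 5 (y(t, K) = 9 - 1*4 = 9 - 4 = 5)
g(Y, E) = E + Y (g(Y, E) = (E + Y) + 0 = E + Y)
a(V) = 4 - (-21 + V)/(27 + V) (a(V) = 4 - (V - 21)/(V + 27) = 4 - (-21 + V)/(27 + V))
c(S, k) = k*(6 + S) (c(S, k) = (6 + S)*k = k*(6 + S))
c(y(-5, 5), -14)*a(b(1, -1)) = (-14*(6 + 5))*(3*(43 + ¾)/(27 + ¾)) = (-14*11)*(3*(175/4)/(111/4)) = -462*4*175/(111*4) = -154*175/37 = -26950/37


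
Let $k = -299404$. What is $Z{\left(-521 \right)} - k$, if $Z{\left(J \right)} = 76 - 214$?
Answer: $299266$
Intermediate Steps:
$Z{\left(J \right)} = -138$ ($Z{\left(J \right)} = 76 - 214 = -138$)
$Z{\left(-521 \right)} - k = -138 - -299404 = -138 + 299404 = 299266$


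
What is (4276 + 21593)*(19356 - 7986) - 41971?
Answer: 294088559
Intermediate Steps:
(4276 + 21593)*(19356 - 7986) - 41971 = 25869*11370 - 41971 = 294130530 - 41971 = 294088559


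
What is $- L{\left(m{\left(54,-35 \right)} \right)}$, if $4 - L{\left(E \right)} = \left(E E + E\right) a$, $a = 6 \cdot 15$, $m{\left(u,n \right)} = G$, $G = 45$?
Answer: $186296$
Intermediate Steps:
$m{\left(u,n \right)} = 45$
$a = 90$
$L{\left(E \right)} = 4 - 90 E - 90 E^{2}$ ($L{\left(E \right)} = 4 - \left(E E + E\right) 90 = 4 - \left(E^{2} + E\right) 90 = 4 - \left(E + E^{2}\right) 90 = 4 - \left(90 E + 90 E^{2}\right) = 4 - 90 E - 90 E^{2}$)
$- L{\left(m{\left(54,-35 \right)} \right)} = - (4 - 4050 - 90 \cdot 45^{2}) = - (4 - 4050 - 182250) = \left(-1\right) \left(-186296\right) = 186296$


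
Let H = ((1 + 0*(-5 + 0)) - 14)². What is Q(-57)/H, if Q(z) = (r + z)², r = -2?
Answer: 3481/169 ≈ 20.598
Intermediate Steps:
Q(z) = (-2 + z)²
H = 169 (H = ((1 + 0*(-5)) - 14)² = ((1 + 0) - 14)² = (1 - 14)² = (-13)² = 169)
Q(-57)/H = (-2 - 57)²/169 = (-59)²*(1/169) = 3481*(1/169) = 3481/169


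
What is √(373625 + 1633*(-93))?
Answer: 2*√55439 ≈ 470.91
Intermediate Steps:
√(373625 + 1633*(-93)) = √(373625 - 151869) = √221756 = 2*√55439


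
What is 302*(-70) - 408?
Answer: -21548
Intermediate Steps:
302*(-70) - 408 = -21140 - 408 = -21548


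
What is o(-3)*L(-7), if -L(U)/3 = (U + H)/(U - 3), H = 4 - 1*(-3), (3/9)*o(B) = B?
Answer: 0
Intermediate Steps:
o(B) = 3*B
H = 7 (H = 4 + 3 = 7)
L(U) = -3*(7 + U)/(-3 + U) (L(U) = -3*(U + 7)/(U - 3) = -3*(7 + U)/(-3 + U))
o(-3)*L(-7) = (3*(-3))*(3*(-7 - 1*(-7))/(-3 - 7)) = -27*(-7 + 7)/(-10) = -27*(-1)*0/10 = -9*0 = 0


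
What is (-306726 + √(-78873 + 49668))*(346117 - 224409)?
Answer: -37331008008 + 365124*I*√3245 ≈ -3.7331e+10 + 2.0799e+7*I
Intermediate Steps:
(-306726 + √(-78873 + 49668))*(346117 - 224409) = (-306726 + √(-29205))*121708 = (-306726 + 3*I*√3245)*121708 = -37331008008 + 365124*I*√3245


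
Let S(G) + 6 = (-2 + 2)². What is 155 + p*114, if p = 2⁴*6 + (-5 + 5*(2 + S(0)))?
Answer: 8249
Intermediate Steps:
S(G) = -6 (S(G) = -6 + (-2 + 2)² = -6 + 0² = -6 + 0 = -6)
p = 71 (p = 2⁴*6 + (-5 + 5*(2 - 6)) = 16*6 + (-5 + 5*(-4)) = 96 + (-5 - 20) = 96 - 25 = 71)
155 + p*114 = 155 + 71*114 = 155 + 8094 = 8249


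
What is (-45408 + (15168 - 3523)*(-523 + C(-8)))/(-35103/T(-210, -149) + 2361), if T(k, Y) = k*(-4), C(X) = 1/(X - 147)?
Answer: -53258901360/20130749 ≈ -2645.6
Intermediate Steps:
C(X) = 1/(-147 + X)
T(k, Y) = -4*k
(-45408 + (15168 - 3523)*(-523 + C(-8)))/(-35103/T(-210, -149) + 2361) = (-45408 + (15168 - 3523)*(-523 + 1/(-147 - 8)))/(-35103/((-4*(-210))) + 2361) = (-45408 + 11645*(-523 + 1/(-155)))/(-35103/840 + 2361) = (-45408 + 11645*(-523 - 1/155))/(-35103*1/840 + 2361) = (-45408 + 11645*(-81066/155))/(-11701/280 + 2361) = (-45408 - 188802714/31)/(649379/280) = -190210362/31*280/649379 = -53258901360/20130749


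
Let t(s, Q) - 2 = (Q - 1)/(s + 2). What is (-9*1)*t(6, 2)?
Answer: -153/8 ≈ -19.125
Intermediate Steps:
t(s, Q) = 2 + (-1 + Q)/(2 + s) (t(s, Q) = 2 + (Q - 1)/(s + 2) = 2 + (-1 + Q)/(2 + s))
(-9*1)*t(6, 2) = (-9*1)*((3 + 2 + 2*6)/(2 + 6)) = -9*(3 + 2 + 12)/8 = -9*17/8 = -153/8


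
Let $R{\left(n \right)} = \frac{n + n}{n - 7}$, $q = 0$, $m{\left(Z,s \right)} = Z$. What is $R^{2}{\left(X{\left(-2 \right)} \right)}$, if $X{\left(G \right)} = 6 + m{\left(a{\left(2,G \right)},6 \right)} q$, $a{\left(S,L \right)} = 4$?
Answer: $144$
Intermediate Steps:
$X{\left(G \right)} = 6$ ($X{\left(G \right)} = 6 + 4 \cdot 0 = 6 + 0 = 6$)
$R{\left(n \right)} = \frac{2 n}{-7 + n}$
$R^{2}{\left(X{\left(-2 \right)} \right)} = \left(2 \cdot 6 \frac{1}{-7 + 6}\right)^{2} = \left(2 \cdot 6 \frac{1}{-1}\right)^{2} = \left(2 \cdot 6 \left(-1\right)\right)^{2} = \left(-12\right)^{2} = 144$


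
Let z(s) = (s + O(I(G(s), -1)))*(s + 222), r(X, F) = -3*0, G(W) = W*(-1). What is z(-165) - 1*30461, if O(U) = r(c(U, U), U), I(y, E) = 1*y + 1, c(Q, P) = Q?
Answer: -39866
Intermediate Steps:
G(W) = -W
r(X, F) = 0
I(y, E) = 1 + y (I(y, E) = y + 1 = 1 + y)
O(U) = 0
z(s) = s*(222 + s) (z(s) = (s + 0)*(s + 222) = s*(222 + s))
z(-165) - 1*30461 = -165*(222 - 165) - 1*30461 = -165*57 - 30461 = -9405 - 30461 = -39866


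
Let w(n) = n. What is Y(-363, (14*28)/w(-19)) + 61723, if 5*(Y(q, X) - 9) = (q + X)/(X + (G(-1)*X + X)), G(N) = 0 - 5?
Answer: 362976871/5880 ≈ 61731.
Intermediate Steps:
G(N) = -5
Y(q, X) = 9 - (X + q)/(15*X) (Y(q, X) = 9 + ((q + X)/(X + (-5*X + X)))/5 = 9 + ((X + q)/(X - 4*X))/5 = 9 + ((X + q)/((-3*X)))/5 = 9 + ((X + q)*(-1/(3*X)))/5 = 9 + (-(X + q)/(3*X))/5 = 9 - (X + q)/(15*X))
Y(-363, (14*28)/w(-19)) + 61723 = (-1*(-363) + 134*((14*28)/(-19)))/(15*(((14*28)/(-19)))) + 61723 = (363 + 134*(392*(-1/19)))/(15*((392*(-1/19)))) + 61723 = (363 + 134*(-392/19))/(15*(-392/19)) + 61723 = (1/15)*(-19/392)*(363 - 52528/19) + 61723 = (1/15)*(-19/392)*(-45631/19) + 61723 = 45631/5880 + 61723 = 362976871/5880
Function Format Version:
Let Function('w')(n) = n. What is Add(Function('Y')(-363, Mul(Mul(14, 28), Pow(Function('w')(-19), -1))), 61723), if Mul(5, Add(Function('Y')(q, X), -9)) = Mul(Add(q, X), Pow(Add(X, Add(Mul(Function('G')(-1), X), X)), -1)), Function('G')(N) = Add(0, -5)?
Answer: Rational(362976871, 5880) ≈ 61731.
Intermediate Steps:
Function('G')(N) = -5
Function('Y')(q, X) = Add(9, Mul(Rational(-1, 15), Pow(X, -1), Add(X, q))) (Function('Y')(q, X) = Add(9, Mul(Rational(1, 5), Mul(Add(q, X), Pow(Add(X, Add(Mul(-5, X), X)), -1)))) = Add(9, Mul(Rational(1, 5), Mul(Add(X, q), Pow(Add(X, Mul(-4, X)), -1)))) = Add(9, Mul(Rational(1, 5), Mul(Add(X, q), Pow(Mul(-3, X), -1)))) = Add(9, Mul(Rational(1, 5), Mul(Add(X, q), Mul(Rational(-1, 3), Pow(X, -1))))) = Add(9, Mul(Rational(1, 5), Mul(Rational(-1, 3), Pow(X, -1), Add(X, q)))) = Add(9, Mul(Rational(-1, 15), Pow(X, -1), Add(X, q))))
Add(Function('Y')(-363, Mul(Mul(14, 28), Pow(Function('w')(-19), -1))), 61723) = Add(Mul(Rational(1, 15), Pow(Mul(Mul(14, 28), Pow(-19, -1)), -1), Add(Mul(-1, -363), Mul(134, Mul(Mul(14, 28), Pow(-19, -1))))), 61723) = Add(Mul(Rational(1, 15), Pow(Mul(392, Rational(-1, 19)), -1), Add(363, Mul(134, Mul(392, Rational(-1, 19))))), 61723) = Add(Mul(Rational(1, 15), Pow(Rational(-392, 19), -1), Add(363, Mul(134, Rational(-392, 19)))), 61723) = Add(Mul(Rational(1, 15), Rational(-19, 392), Add(363, Rational(-52528, 19))), 61723) = Add(Mul(Rational(1, 15), Rational(-19, 392), Rational(-45631, 19)), 61723) = Add(Rational(45631, 5880), 61723) = Rational(362976871, 5880)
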